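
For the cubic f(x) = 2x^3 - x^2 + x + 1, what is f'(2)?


Differentiate f(x) = 2x^3 - x^2 + x + 1 term by term:
f'(x) = 6x^2 - 2x + 1
Substitute x = 2:
f'(2) = 6 * 2^2 - 2 * 2 + 1
= 24 - 4 + 1
= 21

21


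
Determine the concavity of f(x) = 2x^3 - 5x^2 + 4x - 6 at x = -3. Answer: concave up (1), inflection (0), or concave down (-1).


Concavity is determined by the sign of f''(x).
f(x) = 2x^3 - 5x^2 + 4x - 6
f'(x) = 6x^2 - 10x + 4
f''(x) = 12x - 10
f''(-3) = 12 * (-3) - 10
= -36 - 10
= -46
Since f''(-3) < 0, the function is concave down (-1)

-1


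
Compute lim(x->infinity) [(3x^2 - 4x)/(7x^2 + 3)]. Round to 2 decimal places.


For limits at infinity with equal-degree polynomials,
we compare leading coefficients.
Numerator leading term: 3x^2
Denominator leading term: 7x^2
Divide both by x^2:
lim = (3 - 4/x) / (7 + 3/x^2)
As x -> infinity, the 1/x and 1/x^2 terms vanish:
= 3/7 ≈ 0.43

0.43


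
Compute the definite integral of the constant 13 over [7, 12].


The integral of a constant k over [a, b] equals k * (b - a).
integral from 7 to 12 of 13 dx
= 13 * (12 - 7)
= 13 * 5
= 65

65


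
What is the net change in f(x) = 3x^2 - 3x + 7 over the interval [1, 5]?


Net change = f(b) - f(a)
f(x) = 3x^2 - 3x + 7
Compute f(5):
f(5) = 3 * 5^2 - 3 * 5 + 7
= 75 - 15 + 7
= 67
Compute f(1):
f(1) = 3 * 1^2 - 3 * 1 + 7
= 3 - 3 + 7
= 7
Net change = 67 - 7 = 60

60


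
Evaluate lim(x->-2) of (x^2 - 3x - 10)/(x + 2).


Direct substitution gives 0/0, so we factor the numerator.
Factor: (x^2 - 3x - 10) = (x + 2)(x - 5)
Cancel the common factor (x + 2):
(x^2 - 3x - 10)/(x + 2) = (x - 5)
Now substitute x = -2:
= (-2) - (5) = -7

-7


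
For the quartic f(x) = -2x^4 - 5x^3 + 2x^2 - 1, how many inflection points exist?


Inflection points occur where f''(x) = 0 and concavity changes.
f(x) = -2x^4 - 5x^3 + 2x^2 - 1
f'(x) = -8x^3 - 15x^2 + 4x
f''(x) = -24x^2 - 30x + 4
This is a quadratic in x. Use the discriminant to count real roots.
Discriminant = (-30)^2 - 4 * (-24) * 4
= 900 - (-384)
= 1284
Since discriminant > 0, f''(x) = 0 has 2 distinct real solutions.
A quadratic with two distinct real roots changes sign at each root, so concavity changes at both.
Number of inflection points: 2

2


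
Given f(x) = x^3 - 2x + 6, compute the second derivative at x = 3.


First derivative:
f'(x) = 3x^2 - 2
Second derivative:
f''(x) = 6x
Substitute x = 3:
f''(3) = 6 * 3 + 0
= 18 + 0
= 18

18


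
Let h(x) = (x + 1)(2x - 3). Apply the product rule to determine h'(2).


Let u(x) = x + 1 and v(x) = 2x - 3
u'(x) = 1
v'(x) = 2
Product rule: h'(x) = u'(x)*v(x) + u(x)*v'(x)
= 1 * (2x - 3) + (x + 1) * 2
At x = 2:
u(2) = 1 * 2 + 1 = 3
v(2) = 2 * 2 - 3 = 1
h'(2) = 1 * 1 + 3 * 2
= 1 + 6
= 7

7


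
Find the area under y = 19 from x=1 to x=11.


The area under a constant function y = 19 is a rectangle.
Width = 11 - 1 = 10
Height = 19
Area = width * height
= 10 * 19
= 190

190


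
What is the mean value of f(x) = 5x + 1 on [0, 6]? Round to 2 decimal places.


Average value = 1/(b-a) * integral from a to b of f(x) dx
First compute the integral of 5x + 1:
F(x) = (5/2)x^2 + x
F(6) = 5/2 * 36 + 1 * 6 = 96
F(0) = 5/2 * 0 + 1 * 0 = 0
Integral = 96 - 0 = 96
Average = 96 / (6 - 0) = 96 / 6
= 16 = 16.00

16.00


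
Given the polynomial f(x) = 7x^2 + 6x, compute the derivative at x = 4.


Differentiate term by term using power and sum rules:
f(x) = 7x^2 + 6x
f'(x) = 14x + 6
Substitute x = 4:
f'(4) = 14 * 4 + 6
= 56 + 6
= 62

62


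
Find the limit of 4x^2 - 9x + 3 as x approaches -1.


Since polynomials are continuous, we use direct substitution.
lim(x->-1) of 4x^2 - 9x + 3
= 4 * (-1)^2 - 9 * (-1) + 3
= 4 + 9 + 3
= 16

16


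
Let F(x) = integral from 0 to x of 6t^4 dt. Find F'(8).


By the Fundamental Theorem of Calculus (Part 1):
If F(x) = integral from 0 to x of f(t) dt, then F'(x) = f(x)
Here f(t) = 6t^4
So F'(x) = 6x^4
Evaluate at x = 8:
F'(8) = 6 * 8^4
= 6 * 4096
= 24576

24576


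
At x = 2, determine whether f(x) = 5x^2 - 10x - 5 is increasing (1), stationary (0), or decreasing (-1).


Compute f'(x) to determine behavior:
f'(x) = 10x - 10
f'(2) = 10 * 2 - 10
= 20 - 10
= 10
Since f'(2) > 0, the function is increasing (1)

1


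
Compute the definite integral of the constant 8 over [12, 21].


The integral of a constant k over [a, b] equals k * (b - a).
integral from 12 to 21 of 8 dx
= 8 * (21 - 12)
= 8 * 9
= 72

72


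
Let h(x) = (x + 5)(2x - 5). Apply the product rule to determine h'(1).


Let u(x) = x + 5 and v(x) = 2x - 5
u'(x) = 1
v'(x) = 2
Product rule: h'(x) = u'(x)*v(x) + u(x)*v'(x)
= 1 * (2x - 5) + (x + 5) * 2
At x = 1:
u(1) = 1 * 1 + 5 = 6
v(1) = 2 * 1 - 5 = -3
h'(1) = 1 * (-3) + 6 * 2
= -3 + 12
= 9

9


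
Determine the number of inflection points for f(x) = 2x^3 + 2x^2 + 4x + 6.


Inflection points occur where f''(x) = 0 and concavity changes.
f(x) = 2x^3 + 2x^2 + 4x + 6
f'(x) = 6x^2 + 4x + 4
f''(x) = 12x + 4
Set f''(x) = 0:
12x + 4 = 0
x = -4 / 12 = -1/3
Since f''(x) is linear (degree 1), it changes sign at this point.
Therefore there is exactly 1 inflection point.

1


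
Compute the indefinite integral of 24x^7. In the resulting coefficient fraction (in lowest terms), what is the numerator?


Apply the power rule for integration:
integral of ax^n dx = a/(n+1) * x^(n+1) + C
integral of 24x^7 dx
= 24/8 * x^8 + C
= 3 * x^8 + C
The coefficient in lowest terms is 3 = 3/1, so its numerator is 3

3


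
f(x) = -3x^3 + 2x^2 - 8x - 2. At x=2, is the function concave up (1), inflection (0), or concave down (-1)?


Concavity is determined by the sign of f''(x).
f(x) = -3x^3 + 2x^2 - 8x - 2
f'(x) = -9x^2 + 4x - 8
f''(x) = -18x + 4
f''(2) = -18 * 2 + 4
= -36 + 4
= -32
Since f''(2) < 0, the function is concave down (-1)

-1


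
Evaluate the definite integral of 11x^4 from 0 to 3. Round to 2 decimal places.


Find the antiderivative of 11x^4:
F(x) = 11/5 * x^5
Apply the Fundamental Theorem of Calculus:
F(3) - F(0)
= 11/5 * 3^5 - 11/5 * 0^5
= 11/5 * (243 - 0)
= 11/5 * 243
= 2673/5 = 534.60

534.60


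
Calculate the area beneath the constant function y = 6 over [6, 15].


The area under a constant function y = 6 is a rectangle.
Width = 15 - 6 = 9
Height = 6
Area = width * height
= 9 * 6
= 54

54


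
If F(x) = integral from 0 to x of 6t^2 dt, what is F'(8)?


By the Fundamental Theorem of Calculus (Part 1):
If F(x) = integral from 0 to x of f(t) dt, then F'(x) = f(x)
Here f(t) = 6t^2
So F'(x) = 6x^2
Evaluate at x = 8:
F'(8) = 6 * 8^2
= 6 * 64
= 384

384


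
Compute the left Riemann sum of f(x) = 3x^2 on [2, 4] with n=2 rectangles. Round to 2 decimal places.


Left Riemann sum uses left endpoints of each subinterval.
Interval: [2, 4], n = 2
dx = (4 - 2) / 2 = 1
Left endpoints: [2, 3]
f values: [12, 27]
Sum = dx * (sum of f values)
= 1 * 39
= 39 = 39.00

39.00


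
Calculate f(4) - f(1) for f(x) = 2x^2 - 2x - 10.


Net change = f(b) - f(a)
f(x) = 2x^2 - 2x - 10
Compute f(4):
f(4) = 2 * 4^2 - 2 * 4 - 10
= 32 - 8 - 10
= 14
Compute f(1):
f(1) = 2 * 1^2 - 2 * 1 - 10
= 2 - 2 - 10
= -10
Net change = 14 - (-10) = 24

24


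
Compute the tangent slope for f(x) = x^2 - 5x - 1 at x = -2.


The slope of the tangent line equals f'(x) at the point.
f(x) = x^2 - 5x - 1
f'(x) = 2x - 5
At x = -2:
f'(-2) = 2 * (-2) - 5
= -4 - 5
= -9

-9


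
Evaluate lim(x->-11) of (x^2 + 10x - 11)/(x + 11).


Direct substitution gives 0/0, so we factor the numerator.
Factor: (x^2 + 10x - 11) = (x + 11)(x - 1)
Cancel the common factor (x + 11):
(x^2 + 10x - 11)/(x + 11) = (x - 1)
Now substitute x = -11:
= (-11) - (1) = -12

-12


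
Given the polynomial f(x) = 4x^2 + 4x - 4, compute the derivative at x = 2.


Differentiate term by term using power and sum rules:
f(x) = 4x^2 + 4x - 4
f'(x) = 8x + 4
Substitute x = 2:
f'(2) = 8 * 2 + 4
= 16 + 4
= 20

20


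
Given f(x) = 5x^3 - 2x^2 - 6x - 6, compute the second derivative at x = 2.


First derivative:
f'(x) = 15x^2 - 4x - 6
Second derivative:
f''(x) = 30x - 4
Substitute x = 2:
f''(2) = 30 * 2 - 4
= 60 - 4
= 56

56


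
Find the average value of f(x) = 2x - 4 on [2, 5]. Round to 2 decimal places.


Average value = 1/(b-a) * integral from a to b of f(x) dx
First compute the integral of 2x - 4:
F(x) = x^2 - 4x
F(5) = 1 * 25 - 4 * 5 = 5
F(2) = 1 * 4 - 4 * 2 = -4
Integral = 5 - (-4) = 9
Average = 9 / (5 - 2) = 9 / 3
= 3 = 3.00

3.00


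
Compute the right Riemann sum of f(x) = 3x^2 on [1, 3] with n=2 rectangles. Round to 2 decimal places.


Right Riemann sum uses right endpoints of each subinterval.
Interval: [1, 3], n = 2
dx = (3 - 1) / 2 = 1
Right endpoints: [2, 3]
f values: [12, 27]
Sum = dx * (sum of f values)
= 1 * 39
= 39 = 39.00

39.00


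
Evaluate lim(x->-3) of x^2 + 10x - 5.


Since polynomials are continuous, we use direct substitution.
lim(x->-3) of x^2 + 10x - 5
= 1 * (-3)^2 + 10 * (-3) - 5
= 9 - 30 - 5
= -26

-26


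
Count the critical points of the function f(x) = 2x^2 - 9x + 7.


Find where f'(x) = 0:
f'(x) = 4x - 9
Set f'(x) = 0:
4x - 9 = 0
x = 9 / 4 = 9/4
This is a linear equation in x, so there is exactly one solution.
Number of critical points: 1

1


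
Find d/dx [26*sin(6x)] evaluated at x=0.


Apply the chain rule to differentiate 26*sin(6x):
d/dx [26*sin(6x)]
= 26 * cos(6x) * d/dx(6x)
= 26 * 6 * cos(6x)
= 156 * cos(6x)
Evaluate at x = 0:
= 156 * cos(0)
= 156 * 1
= 156

156


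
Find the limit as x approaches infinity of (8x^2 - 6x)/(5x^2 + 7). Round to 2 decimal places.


For limits at infinity with equal-degree polynomials,
we compare leading coefficients.
Numerator leading term: 8x^2
Denominator leading term: 5x^2
Divide both by x^2:
lim = (8 - 6/x) / (5 + 7/x^2)
As x -> infinity, the 1/x and 1/x^2 terms vanish:
= 8/5 = 1.60

1.60


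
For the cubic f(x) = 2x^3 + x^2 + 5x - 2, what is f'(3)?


Differentiate f(x) = 2x^3 + x^2 + 5x - 2 term by term:
f'(x) = 6x^2 + 2x + 5
Substitute x = 3:
f'(3) = 6 * 3^2 + 2 * 3 + 5
= 54 + 6 + 5
= 65

65


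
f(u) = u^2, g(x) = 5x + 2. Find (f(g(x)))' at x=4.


Using the chain rule: (f(g(x)))' = f'(g(x)) * g'(x)
First, find g(4):
g(4) = 5 * 4 + 2 = 22
Next, f'(u) = 2u
And g'(x) = 5
So f'(g(4)) * g'(4)
= 2 * 22 * 5
= 220

220


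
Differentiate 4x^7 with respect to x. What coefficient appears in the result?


We apply the power rule: d/dx [ax^n] = a*n * x^(n-1)
d/dx [4x^7]
= 4 * 7 * x^(7-1)
= 28x^6
The coefficient is 28

28


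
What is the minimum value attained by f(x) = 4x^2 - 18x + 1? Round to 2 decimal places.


For a quadratic f(x) = ax^2 + bx + c with a > 0, the minimum is at the vertex.
Vertex x-coordinate: x = -b/(2a)
x = -(-18) / (2 * 4)
x = 18/8 = 9/4
Substitute back to find the minimum value:
f(9/4) = 4 * (9/4)^2 - 18 * (9/4) + 1
= 81/4 - 81/2 + 1
= -77/4 = -19.25

-19.25


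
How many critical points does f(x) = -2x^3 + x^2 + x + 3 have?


Find where f'(x) = 0:
f(x) = -2x^3 + x^2 + x + 3
f'(x) = -6x^2 + 2x + 1
This is a quadratic in x. Use the discriminant to count real roots.
Discriminant = (2)^2 - 4 * (-6) * 1
= 4 - (-24)
= 28
Since discriminant > 0, f'(x) = 0 has 2 real solutions.
Number of critical points: 2

2


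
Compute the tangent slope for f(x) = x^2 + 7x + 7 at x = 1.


The slope of the tangent line equals f'(x) at the point.
f(x) = x^2 + 7x + 7
f'(x) = 2x + 7
At x = 1:
f'(1) = 2 * 1 + 7
= 2 + 7
= 9

9


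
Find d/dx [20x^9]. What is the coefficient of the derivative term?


We apply the power rule: d/dx [ax^n] = a*n * x^(n-1)
d/dx [20x^9]
= 20 * 9 * x^(9-1)
= 180x^8
The coefficient is 180

180


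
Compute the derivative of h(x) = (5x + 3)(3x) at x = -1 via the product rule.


Let u(x) = 5x + 3 and v(x) = 3x
u'(x) = 5
v'(x) = 3
Product rule: h'(x) = u'(x)*v(x) + u(x)*v'(x)
= 5 * (3x) + (5x + 3) * 3
At x = -1:
u(-1) = 5 * (-1) + 3 = -2
v(-1) = 3 * (-1) + 0 = -3
h'(-1) = 5 * (-3) + (-2) * 3
= -15 - 6
= -21

-21


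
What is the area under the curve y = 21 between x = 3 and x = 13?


The area under a constant function y = 21 is a rectangle.
Width = 13 - 3 = 10
Height = 21
Area = width * height
= 10 * 21
= 210

210


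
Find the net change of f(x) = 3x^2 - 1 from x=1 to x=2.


Net change = f(b) - f(a)
f(x) = 3x^2 - 1
Compute f(2):
f(2) = 3 * 2^2 + 0 * 2 - 1
= 12 + 0 - 1
= 11
Compute f(1):
f(1) = 3 * 1^2 + 0 * 1 - 1
= 3 + 0 - 1
= 2
Net change = 11 - 2 = 9

9


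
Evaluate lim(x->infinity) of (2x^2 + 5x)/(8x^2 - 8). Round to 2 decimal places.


For limits at infinity with equal-degree polynomials,
we compare leading coefficients.
Numerator leading term: 2x^2
Denominator leading term: 8x^2
Divide both by x^2:
lim = (2 + 5/x) / (8 - 8/x^2)
As x -> infinity, the 1/x and 1/x^2 terms vanish:
= 2/8 = 1/4 = 0.25

0.25


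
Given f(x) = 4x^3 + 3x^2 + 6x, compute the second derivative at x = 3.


First derivative:
f'(x) = 12x^2 + 6x + 6
Second derivative:
f''(x) = 24x + 6
Substitute x = 3:
f''(3) = 24 * 3 + 6
= 72 + 6
= 78

78


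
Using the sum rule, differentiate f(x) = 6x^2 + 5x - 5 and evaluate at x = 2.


Differentiate term by term using power and sum rules:
f(x) = 6x^2 + 5x - 5
f'(x) = 12x + 5
Substitute x = 2:
f'(2) = 12 * 2 + 5
= 24 + 5
= 29

29


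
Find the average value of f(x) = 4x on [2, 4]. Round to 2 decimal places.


Average value = 1/(b-a) * integral from a to b of f(x) dx
First compute the integral of 4x:
F(x) = 2x^2
F(4) = 2 * 16 + 0 * 4 = 32
F(2) = 2 * 4 + 0 * 2 = 8
Integral = 32 - 8 = 24
Average = 24 / (4 - 2) = 24 / 2
= 12 = 12.00

12.00


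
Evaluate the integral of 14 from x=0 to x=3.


The integral of a constant k over [a, b] equals k * (b - a).
integral from 0 to 3 of 14 dx
= 14 * (3 - 0)
= 14 * 3
= 42

42


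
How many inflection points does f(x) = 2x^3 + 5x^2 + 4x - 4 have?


Inflection points occur where f''(x) = 0 and concavity changes.
f(x) = 2x^3 + 5x^2 + 4x - 4
f'(x) = 6x^2 + 10x + 4
f''(x) = 12x + 10
Set f''(x) = 0:
12x + 10 = 0
x = -10 / 12 = -5/6
Since f''(x) is linear (degree 1), it changes sign at this point.
Therefore there is exactly 1 inflection point.

1


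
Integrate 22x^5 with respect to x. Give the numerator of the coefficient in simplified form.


Apply the power rule for integration:
integral of ax^n dx = a/(n+1) * x^(n+1) + C
integral of 22x^5 dx
= 22/6 * x^6 + C
= 11/3 * x^6 + C
The coefficient in lowest terms is 11/3, and its numerator is 11

11


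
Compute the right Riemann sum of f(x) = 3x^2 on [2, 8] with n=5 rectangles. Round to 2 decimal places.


Right Riemann sum uses right endpoints of each subinterval.
Interval: [2, 8], n = 5
dx = (8 - 2) / 5 = 6/5
Right endpoints: [16/5, 22/5, 28/5, 34/5, 8]
f values: [768/25, 1452/25, 2352/25, 3468/25, 192]
Sum = dx * (sum of f values)
= 6/5 * 2568/5
= 15408/25 = 616.32

616.32


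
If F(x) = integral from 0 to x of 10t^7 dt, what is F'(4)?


By the Fundamental Theorem of Calculus (Part 1):
If F(x) = integral from 0 to x of f(t) dt, then F'(x) = f(x)
Here f(t) = 10t^7
So F'(x) = 10x^7
Evaluate at x = 4:
F'(4) = 10 * 4^7
= 10 * 16384
= 163840

163840


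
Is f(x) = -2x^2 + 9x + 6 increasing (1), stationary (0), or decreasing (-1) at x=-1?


Compute f'(x) to determine behavior:
f'(x) = -4x + 9
f'(-1) = -4 * (-1) + 9
= 4 + 9
= 13
Since f'(-1) > 0, the function is increasing (1)

1


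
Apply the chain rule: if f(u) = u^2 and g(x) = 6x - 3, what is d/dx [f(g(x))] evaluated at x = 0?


Using the chain rule: (f(g(x)))' = f'(g(x)) * g'(x)
First, find g(0):
g(0) = 6 * 0 - 3 = -3
Next, f'(u) = 2u
And g'(x) = 6
So f'(g(0)) * g'(0)
= 2 * (-3) * 6
= -36

-36


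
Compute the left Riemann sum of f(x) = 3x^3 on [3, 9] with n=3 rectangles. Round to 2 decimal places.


Left Riemann sum uses left endpoints of each subinterval.
Interval: [3, 9], n = 3
dx = (9 - 3) / 3 = 2
Left endpoints: [3, 5, 7]
f values: [81, 375, 1029]
Sum = dx * (sum of f values)
= 2 * 1485
= 2970 = 2970.00

2970.00


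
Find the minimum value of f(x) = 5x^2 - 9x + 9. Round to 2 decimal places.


For a quadratic f(x) = ax^2 + bx + c with a > 0, the minimum is at the vertex.
Vertex x-coordinate: x = -b/(2a)
x = -(-9) / (2 * 5)
x = 9/10
Substitute back to find the minimum value:
f(9/10) = 5 * (9/10)^2 - 9 * (9/10) + 9
= 81/20 - 81/10 + 9
= 99/20 = 4.95

4.95


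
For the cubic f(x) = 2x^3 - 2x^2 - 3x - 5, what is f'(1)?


Differentiate f(x) = 2x^3 - 2x^2 - 3x - 5 term by term:
f'(x) = 6x^2 - 4x - 3
Substitute x = 1:
f'(1) = 6 * 1^2 - 4 * 1 - 3
= 6 - 4 - 3
= -1

-1


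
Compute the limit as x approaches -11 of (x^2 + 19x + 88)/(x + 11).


Direct substitution gives 0/0, so we factor the numerator.
Factor: (x^2 + 19x + 88) = (x + 11)(x + 8)
Cancel the common factor (x + 11):
(x^2 + 19x + 88)/(x + 11) = (x + 8)
Now substitute x = -11:
= (-11) - (-8) = -3

-3


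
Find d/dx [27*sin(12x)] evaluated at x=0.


Apply the chain rule to differentiate 27*sin(12x):
d/dx [27*sin(12x)]
= 27 * cos(12x) * d/dx(12x)
= 27 * 12 * cos(12x)
= 324 * cos(12x)
Evaluate at x = 0:
= 324 * cos(0)
= 324 * 1
= 324

324


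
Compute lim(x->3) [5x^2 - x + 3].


Since polynomials are continuous, we use direct substitution.
lim(x->3) of 5x^2 - x + 3
= 5 * 3^2 - 1 * 3 + 3
= 45 - 3 + 3
= 45

45


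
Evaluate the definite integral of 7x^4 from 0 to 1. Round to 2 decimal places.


Find the antiderivative of 7x^4:
F(x) = 7/5 * x^5
Apply the Fundamental Theorem of Calculus:
F(1) - F(0)
= 7/5 * 1^5 - 7/5 * 0^5
= 7/5 * (1 - 0)
= 7/5 * 1
= 7/5 = 1.40

1.40


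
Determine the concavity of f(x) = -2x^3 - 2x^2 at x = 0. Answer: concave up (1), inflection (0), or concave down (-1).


Concavity is determined by the sign of f''(x).
f(x) = -2x^3 - 2x^2
f'(x) = -6x^2 - 4x
f''(x) = -12x - 4
f''(0) = -12 * 0 - 4
= 0 - 4
= -4
Since f''(0) < 0, the function is concave down (-1)

-1


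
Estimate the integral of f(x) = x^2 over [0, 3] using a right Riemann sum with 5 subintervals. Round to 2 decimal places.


Right Riemann sum uses right endpoints of each subinterval.
Interval: [0, 3], n = 5
dx = (3 - 0) / 5 = 3/5
Right endpoints: [3/5, 6/5, 9/5, 12/5, 3]
f values: [9/25, 36/25, 81/25, 144/25, 9]
Sum = dx * (sum of f values)
= 3/5 * 99/5
= 297/25 = 11.88

11.88


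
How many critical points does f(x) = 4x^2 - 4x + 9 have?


Find where f'(x) = 0:
f'(x) = 8x - 4
Set f'(x) = 0:
8x - 4 = 0
x = 4 / 8 = 1/2
This is a linear equation in x, so there is exactly one solution.
Number of critical points: 1

1


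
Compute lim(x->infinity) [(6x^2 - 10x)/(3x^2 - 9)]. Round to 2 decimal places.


For limits at infinity with equal-degree polynomials,
we compare leading coefficients.
Numerator leading term: 6x^2
Denominator leading term: 3x^2
Divide both by x^2:
lim = (6 - 10/x) / (3 - 9/x^2)
As x -> infinity, the 1/x and 1/x^2 terms vanish:
= 6/3 = 2 = 2.00

2.00


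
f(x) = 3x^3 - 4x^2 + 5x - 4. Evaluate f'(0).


Differentiate f(x) = 3x^3 - 4x^2 + 5x - 4 term by term:
f'(x) = 9x^2 - 8x + 5
Substitute x = 0:
f'(0) = 9 * 0^2 - 8 * 0 + 5
= 0 + 0 + 5
= 5

5


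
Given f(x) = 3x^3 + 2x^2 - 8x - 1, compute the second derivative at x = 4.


First derivative:
f'(x) = 9x^2 + 4x - 8
Second derivative:
f''(x) = 18x + 4
Substitute x = 4:
f''(4) = 18 * 4 + 4
= 72 + 4
= 76

76


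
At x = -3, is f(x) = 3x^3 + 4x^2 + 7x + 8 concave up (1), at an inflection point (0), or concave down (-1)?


Concavity is determined by the sign of f''(x).
f(x) = 3x^3 + 4x^2 + 7x + 8
f'(x) = 9x^2 + 8x + 7
f''(x) = 18x + 8
f''(-3) = 18 * (-3) + 8
= -54 + 8
= -46
Since f''(-3) < 0, the function is concave down (-1)

-1


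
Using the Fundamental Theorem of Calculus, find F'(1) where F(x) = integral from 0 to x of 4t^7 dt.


By the Fundamental Theorem of Calculus (Part 1):
If F(x) = integral from 0 to x of f(t) dt, then F'(x) = f(x)
Here f(t) = 4t^7
So F'(x) = 4x^7
Evaluate at x = 1:
F'(1) = 4 * 1^7
= 4 * 1
= 4

4


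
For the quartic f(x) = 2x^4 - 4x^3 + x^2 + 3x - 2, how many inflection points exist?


Inflection points occur where f''(x) = 0 and concavity changes.
f(x) = 2x^4 - 4x^3 + x^2 + 3x - 2
f'(x) = 8x^3 - 12x^2 + 2x + 3
f''(x) = 24x^2 - 24x + 2
This is a quadratic in x. Use the discriminant to count real roots.
Discriminant = (-24)^2 - 4 * 24 * 2
= 576 - 192
= 384
Since discriminant > 0, f''(x) = 0 has 2 distinct real solutions.
A quadratic with two distinct real roots changes sign at each root, so concavity changes at both.
Number of inflection points: 2

2


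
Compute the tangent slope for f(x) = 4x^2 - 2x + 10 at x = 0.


The slope of the tangent line equals f'(x) at the point.
f(x) = 4x^2 - 2x + 10
f'(x) = 8x - 2
At x = 0:
f'(0) = 8 * 0 - 2
= 0 - 2
= -2

-2


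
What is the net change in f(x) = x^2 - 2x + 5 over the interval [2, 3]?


Net change = f(b) - f(a)
f(x) = x^2 - 2x + 5
Compute f(3):
f(3) = 1 * 3^2 - 2 * 3 + 5
= 9 - 6 + 5
= 8
Compute f(2):
f(2) = 1 * 2^2 - 2 * 2 + 5
= 4 - 4 + 5
= 5
Net change = 8 - 5 = 3

3


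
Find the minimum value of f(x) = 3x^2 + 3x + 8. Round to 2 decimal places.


For a quadratic f(x) = ax^2 + bx + c with a > 0, the minimum is at the vertex.
Vertex x-coordinate: x = -b/(2a)
x = -(3) / (2 * 3)
x = -3/6 = -1/2
Substitute back to find the minimum value:
f(-1/2) = 3 * (-1/2)^2 + 3 * (-1/2) + 8
= 3/4 - 3/2 + 8
= 29/4 = 7.25

7.25


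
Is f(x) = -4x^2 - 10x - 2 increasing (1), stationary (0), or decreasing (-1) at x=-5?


Compute f'(x) to determine behavior:
f'(x) = -8x - 10
f'(-5) = -8 * (-5) - 10
= 40 - 10
= 30
Since f'(-5) > 0, the function is increasing (1)

1


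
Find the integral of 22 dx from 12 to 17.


The integral of a constant k over [a, b] equals k * (b - a).
integral from 12 to 17 of 22 dx
= 22 * (17 - 12)
= 22 * 5
= 110

110


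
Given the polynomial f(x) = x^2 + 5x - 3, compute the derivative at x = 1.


Differentiate term by term using power and sum rules:
f(x) = x^2 + 5x - 3
f'(x) = 2x + 5
Substitute x = 1:
f'(1) = 2 * 1 + 5
= 2 + 5
= 7

7


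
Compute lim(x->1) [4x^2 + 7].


Since polynomials are continuous, we use direct substitution.
lim(x->1) of 4x^2 + 7
= 4 * 1^2 + 0 * 1 + 7
= 4 + 0 + 7
= 11

11


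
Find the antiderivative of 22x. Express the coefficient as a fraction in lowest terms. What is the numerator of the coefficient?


Apply the power rule for integration:
integral of ax^n dx = a/(n+1) * x^(n+1) + C
integral of 22x dx
= 22/2 * x^2 + C
= 11 * x^2 + C
The coefficient in lowest terms is 11 = 11/1, so its numerator is 11

11


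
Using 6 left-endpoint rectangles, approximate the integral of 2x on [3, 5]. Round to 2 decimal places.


Left Riemann sum uses left endpoints of each subinterval.
Interval: [3, 5], n = 6
dx = (5 - 3) / 6 = 1/3
Left endpoints: [3, 10/3, 11/3, 4, 13/3, 14/3]
f values: [6, 20/3, 22/3, 8, 26/3, 28/3]
Sum = dx * (sum of f values)
= 1/3 * 46
= 46/3 ≈ 15.33

15.33


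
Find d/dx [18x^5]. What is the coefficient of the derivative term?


We apply the power rule: d/dx [ax^n] = a*n * x^(n-1)
d/dx [18x^5]
= 18 * 5 * x^(5-1)
= 90x^4
The coefficient is 90

90


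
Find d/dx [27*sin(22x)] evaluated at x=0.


Apply the chain rule to differentiate 27*sin(22x):
d/dx [27*sin(22x)]
= 27 * cos(22x) * d/dx(22x)
= 27 * 22 * cos(22x)
= 594 * cos(22x)
Evaluate at x = 0:
= 594 * cos(0)
= 594 * 1
= 594

594


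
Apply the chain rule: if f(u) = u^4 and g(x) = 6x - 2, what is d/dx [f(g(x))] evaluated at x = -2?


Using the chain rule: (f(g(x)))' = f'(g(x)) * g'(x)
First, find g(-2):
g(-2) = 6 * (-2) - 2 = -14
Next, f'(u) = 4u^3
And g'(x) = 6
So f'(g(-2)) * g'(-2)
= 4 * (-14)^3 * 6
= 4 * (-2744) * 6
= -65856

-65856


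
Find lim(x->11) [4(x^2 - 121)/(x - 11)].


Direct substitution gives 0/0, so we factor the numerator.
Factor: 4(x^2 - 121) = 4 * (x - 11)(x + 11)
Cancel the common factor (x - 11):
4(x^2 - 121)/(x - 11) = 4 * (x + 11)
Now substitute x = 11:
= 4 * (11 + 11) = 88

88


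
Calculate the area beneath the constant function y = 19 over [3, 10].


The area under a constant function y = 19 is a rectangle.
Width = 10 - 3 = 7
Height = 19
Area = width * height
= 7 * 19
= 133

133


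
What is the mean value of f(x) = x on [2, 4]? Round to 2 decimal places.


Average value = 1/(b-a) * integral from a to b of f(x) dx
First compute the integral of x:
F(x) = (1/2)x^2
F(4) = 1/2 * 16 + 0 * 4 = 8
F(2) = 1/2 * 4 + 0 * 2 = 2
Integral = 8 - 2 = 6
Average = 6 / (4 - 2) = 6 / 2
= 3 = 3.00

3.00


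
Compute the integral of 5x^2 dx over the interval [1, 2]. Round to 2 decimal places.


Find the antiderivative of 5x^2:
F(x) = 5/3 * x^3
Apply the Fundamental Theorem of Calculus:
F(2) - F(1)
= 5/3 * 2^3 - 5/3 * 1^3
= 5/3 * (8 - 1)
= 5/3 * 7
= 35/3 ≈ 11.67

11.67


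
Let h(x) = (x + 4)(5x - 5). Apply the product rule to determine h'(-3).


Let u(x) = x + 4 and v(x) = 5x - 5
u'(x) = 1
v'(x) = 5
Product rule: h'(x) = u'(x)*v(x) + u(x)*v'(x)
= 1 * (5x - 5) + (x + 4) * 5
At x = -3:
u(-3) = 1 * (-3) + 4 = 1
v(-3) = 5 * (-3) - 5 = -20
h'(-3) = 1 * (-20) + 1 * 5
= -20 + 5
= -15

-15


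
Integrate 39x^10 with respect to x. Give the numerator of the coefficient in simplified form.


Apply the power rule for integration:
integral of ax^n dx = a/(n+1) * x^(n+1) + C
integral of 39x^10 dx
= 39/11 * x^11 + C
The coefficient in lowest terms is 39/11, and its numerator is 39

39


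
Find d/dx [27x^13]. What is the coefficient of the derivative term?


We apply the power rule: d/dx [ax^n] = a*n * x^(n-1)
d/dx [27x^13]
= 27 * 13 * x^(13-1)
= 351x^12
The coefficient is 351

351


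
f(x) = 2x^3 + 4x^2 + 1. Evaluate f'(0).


Differentiate f(x) = 2x^3 + 4x^2 + 1 term by term:
f'(x) = 6x^2 + 8x
Substitute x = 0:
f'(0) = 6 * 0^2 + 8 * 0 + 0
= 0 + 0 + 0
= 0

0


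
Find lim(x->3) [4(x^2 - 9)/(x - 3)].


Direct substitution gives 0/0, so we factor the numerator.
Factor: 4(x^2 - 9) = 4 * (x - 3)(x + 3)
Cancel the common factor (x - 3):
4(x^2 - 9)/(x - 3) = 4 * (x + 3)
Now substitute x = 3:
= 4 * (3 + 3) = 24

24


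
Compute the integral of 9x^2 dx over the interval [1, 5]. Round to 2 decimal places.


Find the antiderivative of 9x^2:
F(x) = 9/3 * x^3
Apply the Fundamental Theorem of Calculus:
F(5) - F(1)
= 9/3 * 5^3 - 9/3 * 1^3
= 9/3 * (125 - 1)
= 9/3 * 124
= 372 = 372.00

372.00


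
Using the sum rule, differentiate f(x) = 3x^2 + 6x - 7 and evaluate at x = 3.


Differentiate term by term using power and sum rules:
f(x) = 3x^2 + 6x - 7
f'(x) = 6x + 6
Substitute x = 3:
f'(3) = 6 * 3 + 6
= 18 + 6
= 24

24


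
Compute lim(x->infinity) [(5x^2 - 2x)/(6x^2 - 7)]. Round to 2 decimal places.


For limits at infinity with equal-degree polynomials,
we compare leading coefficients.
Numerator leading term: 5x^2
Denominator leading term: 6x^2
Divide both by x^2:
lim = (5 - 2/x) / (6 - 7/x^2)
As x -> infinity, the 1/x and 1/x^2 terms vanish:
= 5/6 ≈ 0.83

0.83


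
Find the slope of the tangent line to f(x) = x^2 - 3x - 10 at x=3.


The slope of the tangent line equals f'(x) at the point.
f(x) = x^2 - 3x - 10
f'(x) = 2x - 3
At x = 3:
f'(3) = 2 * 3 - 3
= 6 - 3
= 3

3


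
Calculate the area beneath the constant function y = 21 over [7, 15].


The area under a constant function y = 21 is a rectangle.
Width = 15 - 7 = 8
Height = 21
Area = width * height
= 8 * 21
= 168

168


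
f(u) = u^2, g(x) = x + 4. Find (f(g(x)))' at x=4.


Using the chain rule: (f(g(x)))' = f'(g(x)) * g'(x)
First, find g(4):
g(4) = 1 * 4 + 4 = 8
Next, f'(u) = 2u
And g'(x) = 1
So f'(g(4)) * g'(4)
= 2 * 8 * 1
= 16

16


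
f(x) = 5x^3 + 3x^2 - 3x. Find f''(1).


First derivative:
f'(x) = 15x^2 + 6x - 3
Second derivative:
f''(x) = 30x + 6
Substitute x = 1:
f''(1) = 30 * 1 + 6
= 30 + 6
= 36

36


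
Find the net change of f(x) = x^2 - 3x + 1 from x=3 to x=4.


Net change = f(b) - f(a)
f(x) = x^2 - 3x + 1
Compute f(4):
f(4) = 1 * 4^2 - 3 * 4 + 1
= 16 - 12 + 1
= 5
Compute f(3):
f(3) = 1 * 3^2 - 3 * 3 + 1
= 9 - 9 + 1
= 1
Net change = 5 - 1 = 4

4


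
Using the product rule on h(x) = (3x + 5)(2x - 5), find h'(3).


Let u(x) = 3x + 5 and v(x) = 2x - 5
u'(x) = 3
v'(x) = 2
Product rule: h'(x) = u'(x)*v(x) + u(x)*v'(x)
= 3 * (2x - 5) + (3x + 5) * 2
At x = 3:
u(3) = 3 * 3 + 5 = 14
v(3) = 2 * 3 - 5 = 1
h'(3) = 3 * 1 + 14 * 2
= 3 + 28
= 31

31


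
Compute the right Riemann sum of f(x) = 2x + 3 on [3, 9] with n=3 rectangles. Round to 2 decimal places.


Right Riemann sum uses right endpoints of each subinterval.
Interval: [3, 9], n = 3
dx = (9 - 3) / 3 = 2
Right endpoints: [5, 7, 9]
f values: [13, 17, 21]
Sum = dx * (sum of f values)
= 2 * 51
= 102 = 102.00

102.00


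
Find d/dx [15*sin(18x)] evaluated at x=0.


Apply the chain rule to differentiate 15*sin(18x):
d/dx [15*sin(18x)]
= 15 * cos(18x) * d/dx(18x)
= 15 * 18 * cos(18x)
= 270 * cos(18x)
Evaluate at x = 0:
= 270 * cos(0)
= 270 * 1
= 270

270


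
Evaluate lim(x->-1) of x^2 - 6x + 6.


Since polynomials are continuous, we use direct substitution.
lim(x->-1) of x^2 - 6x + 6
= 1 * (-1)^2 - 6 * (-1) + 6
= 1 + 6 + 6
= 13

13


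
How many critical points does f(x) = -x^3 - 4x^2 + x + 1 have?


Find where f'(x) = 0:
f(x) = -x^3 - 4x^2 + x + 1
f'(x) = -3x^2 - 8x + 1
This is a quadratic in x. Use the discriminant to count real roots.
Discriminant = (-8)^2 - 4 * (-3) * 1
= 64 - (-12)
= 76
Since discriminant > 0, f'(x) = 0 has 2 real solutions.
Number of critical points: 2

2


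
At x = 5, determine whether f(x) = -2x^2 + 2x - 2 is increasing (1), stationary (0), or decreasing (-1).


Compute f'(x) to determine behavior:
f'(x) = -4x + 2
f'(5) = -4 * 5 + 2
= -20 + 2
= -18
Since f'(5) < 0, the function is decreasing (-1)

-1


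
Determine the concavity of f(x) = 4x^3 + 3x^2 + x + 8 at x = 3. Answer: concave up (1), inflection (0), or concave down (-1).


Concavity is determined by the sign of f''(x).
f(x) = 4x^3 + 3x^2 + x + 8
f'(x) = 12x^2 + 6x + 1
f''(x) = 24x + 6
f''(3) = 24 * 3 + 6
= 72 + 6
= 78
Since f''(3) > 0, the function is concave up (1)

1


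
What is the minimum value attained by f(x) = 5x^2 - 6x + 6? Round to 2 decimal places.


For a quadratic f(x) = ax^2 + bx + c with a > 0, the minimum is at the vertex.
Vertex x-coordinate: x = -b/(2a)
x = -(-6) / (2 * 5)
x = 6/10 = 3/5
Substitute back to find the minimum value:
f(3/5) = 5 * (3/5)^2 - 6 * (3/5) + 6
= 9/5 - 18/5 + 6
= 21/5 = 4.20

4.20


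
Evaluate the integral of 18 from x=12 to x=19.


The integral of a constant k over [a, b] equals k * (b - a).
integral from 12 to 19 of 18 dx
= 18 * (19 - 12)
= 18 * 7
= 126

126


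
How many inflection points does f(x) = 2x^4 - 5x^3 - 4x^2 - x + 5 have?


Inflection points occur where f''(x) = 0 and concavity changes.
f(x) = 2x^4 - 5x^3 - 4x^2 - x + 5
f'(x) = 8x^3 - 15x^2 - 8x - 1
f''(x) = 24x^2 - 30x - 8
This is a quadratic in x. Use the discriminant to count real roots.
Discriminant = (-30)^2 - 4 * 24 * (-8)
= 900 - (-768)
= 1668
Since discriminant > 0, f''(x) = 0 has 2 distinct real solutions.
A quadratic with two distinct real roots changes sign at each root, so concavity changes at both.
Number of inflection points: 2

2


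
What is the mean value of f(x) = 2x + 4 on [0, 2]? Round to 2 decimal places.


Average value = 1/(b-a) * integral from a to b of f(x) dx
First compute the integral of 2x + 4:
F(x) = x^2 + 4x
F(2) = 1 * 4 + 4 * 2 = 12
F(0) = 1 * 0 + 4 * 0 = 0
Integral = 12 - 0 = 12
Average = 12 / (2 - 0) = 12 / 2
= 6 = 6.00

6.00


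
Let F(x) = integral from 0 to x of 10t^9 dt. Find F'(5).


By the Fundamental Theorem of Calculus (Part 1):
If F(x) = integral from 0 to x of f(t) dt, then F'(x) = f(x)
Here f(t) = 10t^9
So F'(x) = 10x^9
Evaluate at x = 5:
F'(5) = 10 * 5^9
= 10 * 1953125
= 19531250

19531250


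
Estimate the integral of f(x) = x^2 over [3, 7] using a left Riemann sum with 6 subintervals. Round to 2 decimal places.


Left Riemann sum uses left endpoints of each subinterval.
Interval: [3, 7], n = 6
dx = (7 - 3) / 6 = 2/3
Left endpoints: [3, 11/3, 13/3, 5, 17/3, 19/3]
f values: [9, 121/9, 169/9, 25, 289/9, 361/9]
Sum = dx * (sum of f values)
= 2/3 * 1246/9
= 2492/27 ≈ 92.30

92.30


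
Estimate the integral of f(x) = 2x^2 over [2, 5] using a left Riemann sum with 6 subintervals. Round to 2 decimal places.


Left Riemann sum uses left endpoints of each subinterval.
Interval: [2, 5], n = 6
dx = (5 - 2) / 6 = 1/2
Left endpoints: [2, 5/2, 3, 7/2, 4, 9/2]
f values: [8, 25/2, 18, 49/2, 32, 81/2]
Sum = dx * (sum of f values)
= 1/2 * 271/2
= 271/4 = 67.75

67.75


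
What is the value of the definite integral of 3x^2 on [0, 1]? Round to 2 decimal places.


Find the antiderivative of 3x^2:
F(x) = 3/3 * x^3
Apply the Fundamental Theorem of Calculus:
F(1) - F(0)
= 3/3 * 1^3 - 3/3 * 0^3
= 3/3 * (1 - 0)
= 3/3 * 1
= 1 = 1.00

1.00


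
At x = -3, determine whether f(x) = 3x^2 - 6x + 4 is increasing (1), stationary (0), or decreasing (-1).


Compute f'(x) to determine behavior:
f'(x) = 6x - 6
f'(-3) = 6 * (-3) - 6
= -18 - 6
= -24
Since f'(-3) < 0, the function is decreasing (-1)

-1


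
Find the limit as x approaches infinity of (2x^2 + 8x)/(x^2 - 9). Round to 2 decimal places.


For limits at infinity with equal-degree polynomials,
we compare leading coefficients.
Numerator leading term: 2x^2
Denominator leading term: x^2
Divide both by x^2:
lim = (2 + 8/x) / (1 - 9/x^2)
As x -> infinity, the 1/x and 1/x^2 terms vanish:
= 2/1 = 2 = 2.00

2.00


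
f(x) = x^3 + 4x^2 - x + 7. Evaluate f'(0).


Differentiate f(x) = x^3 + 4x^2 - x + 7 term by term:
f'(x) = 3x^2 + 8x - 1
Substitute x = 0:
f'(0) = 3 * 0^2 + 8 * 0 - 1
= 0 + 0 - 1
= -1

-1


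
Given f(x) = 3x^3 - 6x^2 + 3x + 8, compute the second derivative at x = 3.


First derivative:
f'(x) = 9x^2 - 12x + 3
Second derivative:
f''(x) = 18x - 12
Substitute x = 3:
f''(3) = 18 * 3 - 12
= 54 - 12
= 42

42


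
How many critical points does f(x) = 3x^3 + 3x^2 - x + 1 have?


Find where f'(x) = 0:
f(x) = 3x^3 + 3x^2 - x + 1
f'(x) = 9x^2 + 6x - 1
This is a quadratic in x. Use the discriminant to count real roots.
Discriminant = (6)^2 - 4 * 9 * (-1)
= 36 - (-36)
= 72
Since discriminant > 0, f'(x) = 0 has 2 real solutions.
Number of critical points: 2

2


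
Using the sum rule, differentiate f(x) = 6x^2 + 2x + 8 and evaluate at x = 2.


Differentiate term by term using power and sum rules:
f(x) = 6x^2 + 2x + 8
f'(x) = 12x + 2
Substitute x = 2:
f'(2) = 12 * 2 + 2
= 24 + 2
= 26

26


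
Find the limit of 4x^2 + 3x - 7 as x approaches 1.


Since polynomials are continuous, we use direct substitution.
lim(x->1) of 4x^2 + 3x - 7
= 4 * 1^2 + 3 * 1 - 7
= 4 + 3 - 7
= 0

0


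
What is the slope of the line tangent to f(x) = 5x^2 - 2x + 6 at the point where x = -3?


The slope of the tangent line equals f'(x) at the point.
f(x) = 5x^2 - 2x + 6
f'(x) = 10x - 2
At x = -3:
f'(-3) = 10 * (-3) - 2
= -30 - 2
= -32

-32


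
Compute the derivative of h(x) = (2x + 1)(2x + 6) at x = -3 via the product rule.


Let u(x) = 2x + 1 and v(x) = 2x + 6
u'(x) = 2
v'(x) = 2
Product rule: h'(x) = u'(x)*v(x) + u(x)*v'(x)
= 2 * (2x + 6) + (2x + 1) * 2
At x = -3:
u(-3) = 2 * (-3) + 1 = -5
v(-3) = 2 * (-3) + 6 = 0
h'(-3) = 2 * 0 + (-5) * 2
= 0 - 10
= -10

-10


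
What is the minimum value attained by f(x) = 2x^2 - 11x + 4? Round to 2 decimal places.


For a quadratic f(x) = ax^2 + bx + c with a > 0, the minimum is at the vertex.
Vertex x-coordinate: x = -b/(2a)
x = -(-11) / (2 * 2)
x = 11/4
Substitute back to find the minimum value:
f(11/4) = 2 * (11/4)^2 - 11 * (11/4) + 4
= 121/8 - 121/4 + 4
= -89/8 ≈ -11.13

-11.13


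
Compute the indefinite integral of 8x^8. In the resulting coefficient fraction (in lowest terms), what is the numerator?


Apply the power rule for integration:
integral of ax^n dx = a/(n+1) * x^(n+1) + C
integral of 8x^8 dx
= 8/9 * x^9 + C
The coefficient in lowest terms is 8/9, and its numerator is 8

8


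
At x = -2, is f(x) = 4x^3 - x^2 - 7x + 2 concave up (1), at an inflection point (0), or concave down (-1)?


Concavity is determined by the sign of f''(x).
f(x) = 4x^3 - x^2 - 7x + 2
f'(x) = 12x^2 - 2x - 7
f''(x) = 24x - 2
f''(-2) = 24 * (-2) - 2
= -48 - 2
= -50
Since f''(-2) < 0, the function is concave down (-1)

-1


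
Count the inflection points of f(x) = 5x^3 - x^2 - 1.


Inflection points occur where f''(x) = 0 and concavity changes.
f(x) = 5x^3 - x^2 - 1
f'(x) = 15x^2 - 2x
f''(x) = 30x - 2
Set f''(x) = 0:
30x - 2 = 0
x = 2 / 30 = 1/15
Since f''(x) is linear (degree 1), it changes sign at this point.
Therefore there is exactly 1 inflection point.

1


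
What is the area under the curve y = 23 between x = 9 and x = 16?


The area under a constant function y = 23 is a rectangle.
Width = 16 - 9 = 7
Height = 23
Area = width * height
= 7 * 23
= 161

161


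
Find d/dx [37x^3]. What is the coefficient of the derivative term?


We apply the power rule: d/dx [ax^n] = a*n * x^(n-1)
d/dx [37x^3]
= 37 * 3 * x^(3-1)
= 111x^2
The coefficient is 111

111


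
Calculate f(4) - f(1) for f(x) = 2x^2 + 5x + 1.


Net change = f(b) - f(a)
f(x) = 2x^2 + 5x + 1
Compute f(4):
f(4) = 2 * 4^2 + 5 * 4 + 1
= 32 + 20 + 1
= 53
Compute f(1):
f(1) = 2 * 1^2 + 5 * 1 + 1
= 2 + 5 + 1
= 8
Net change = 53 - 8 = 45

45


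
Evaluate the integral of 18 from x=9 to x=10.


The integral of a constant k over [a, b] equals k * (b - a).
integral from 9 to 10 of 18 dx
= 18 * (10 - 9)
= 18 * 1
= 18

18


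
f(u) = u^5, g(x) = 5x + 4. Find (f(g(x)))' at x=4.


Using the chain rule: (f(g(x)))' = f'(g(x)) * g'(x)
First, find g(4):
g(4) = 5 * 4 + 4 = 24
Next, f'(u) = 5u^4
And g'(x) = 5
So f'(g(4)) * g'(4)
= 5 * 24^4 * 5
= 5 * 331776 * 5
= 8294400

8294400


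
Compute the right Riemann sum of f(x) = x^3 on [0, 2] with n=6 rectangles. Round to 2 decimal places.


Right Riemann sum uses right endpoints of each subinterval.
Interval: [0, 2], n = 6
dx = (2 - 0) / 6 = 1/3
Right endpoints: [1/3, 2/3, 1, 4/3, 5/3, 2]
f values: [1/27, 8/27, 1, 64/27, 125/27, 8]
Sum = dx * (sum of f values)
= 1/3 * 49/3
= 49/9 ≈ 5.44

5.44


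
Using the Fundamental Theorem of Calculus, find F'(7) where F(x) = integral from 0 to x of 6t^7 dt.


By the Fundamental Theorem of Calculus (Part 1):
If F(x) = integral from 0 to x of f(t) dt, then F'(x) = f(x)
Here f(t) = 6t^7
So F'(x) = 6x^7
Evaluate at x = 7:
F'(7) = 6 * 7^7
= 6 * 823543
= 4941258

4941258


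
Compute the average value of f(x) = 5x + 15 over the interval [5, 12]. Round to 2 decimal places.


Average value = 1/(b-a) * integral from a to b of f(x) dx
First compute the integral of 5x + 15:
F(x) = (5/2)x^2 + 15x
F(12) = 5/2 * 144 + 15 * 12 = 540
F(5) = 5/2 * 25 + 15 * 5 = 275/2
Integral = 540 - 275/2 = 805/2
Average = (805/2) / (12 - 5) = (805/2) / 7
= 115/2 = 57.50

57.50


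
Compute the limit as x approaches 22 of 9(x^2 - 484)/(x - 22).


Direct substitution gives 0/0, so we factor the numerator.
Factor: 9(x^2 - 484) = 9 * (x - 22)(x + 22)
Cancel the common factor (x - 22):
9(x^2 - 484)/(x - 22) = 9 * (x + 22)
Now substitute x = 22:
= 9 * (22 + 22) = 396

396


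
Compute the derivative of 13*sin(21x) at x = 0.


Apply the chain rule to differentiate 13*sin(21x):
d/dx [13*sin(21x)]
= 13 * cos(21x) * d/dx(21x)
= 13 * 21 * cos(21x)
= 273 * cos(21x)
Evaluate at x = 0:
= 273 * cos(0)
= 273 * 1
= 273

273


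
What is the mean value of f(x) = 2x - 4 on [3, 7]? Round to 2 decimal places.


Average value = 1/(b-a) * integral from a to b of f(x) dx
First compute the integral of 2x - 4:
F(x) = x^2 - 4x
F(7) = 1 * 49 - 4 * 7 = 21
F(3) = 1 * 9 - 4 * 3 = -3
Integral = 21 - (-3) = 24
Average = 24 / (7 - 3) = 24 / 4
= 6 = 6.00

6.00


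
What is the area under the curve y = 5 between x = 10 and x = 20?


The area under a constant function y = 5 is a rectangle.
Width = 20 - 10 = 10
Height = 5
Area = width * height
= 10 * 5
= 50

50


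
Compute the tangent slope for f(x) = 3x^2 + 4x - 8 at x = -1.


The slope of the tangent line equals f'(x) at the point.
f(x) = 3x^2 + 4x - 8
f'(x) = 6x + 4
At x = -1:
f'(-1) = 6 * (-1) + 4
= -6 + 4
= -2

-2
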